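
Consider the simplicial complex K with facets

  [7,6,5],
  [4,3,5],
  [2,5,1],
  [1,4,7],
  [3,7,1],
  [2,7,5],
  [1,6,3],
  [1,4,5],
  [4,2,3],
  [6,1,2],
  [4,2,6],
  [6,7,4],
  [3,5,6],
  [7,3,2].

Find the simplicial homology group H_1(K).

Order the vertices as 1 < 2 < 3 < 4 < 5 < 6 < 7. Listing each simplex with vertices in this order, K has dimension 2 with simplices:

  0-simplices (7): [1], [2], [3], [4], [5], [6], [7]
  1-simplices (21): [1,2], [1,3], [1,4], [1,5], [1,6], [1,7], [2,3], [2,4], [2,5], [2,6], [2,7], [3,4], [3,5], [3,6], [3,7], [4,5], [4,6], [4,7], [5,6], [5,7], [6,7]
  2-simplices (14): [1,2,5], [1,2,6], [1,3,6], [1,3,7], [1,4,5], [1,4,7], [2,3,4], [2,3,7], [2,4,6], [2,5,7], [3,4,5], [3,5,6], [4,6,7], [5,6,7]

Hence C_0 ≅ Z^7, C_1 ≅ Z^21, C_2 ≅ Z^14.

The boundary map ∂_1: C_1 → C_0 is given by ∂[p,q] = [q] − [p].
This gives a 7×21 integer matrix of rank 6; reducing to Smith normal form yields diagonal entries (1,1,1,1,1,1).

∂_2: C_2 → C_1 maps a triangle to the signed sum of its edges. For instance
  ∂[3,5,6] = [5,6] − [3,6] + [3,5],
  ∂[2,3,7] = [3,7] − [2,7] + [2,3].
The 21×14 boundary matrix has rank 13 and Smith normal form diag(1,1,1,1,1,1,1,1,1,1,1,1,1).

From H_k ≅ ker(∂_k) / im(∂_{k+1}) we obtain:

  H_1: rank ker ∂_1 − rank ∂_2 = (21 − 6) − 13 = 2, and the invariant factors of ∂_2 are all 1, so H_1 ≅ Z^2.

(K is a triangulation of the torus T^2.)

H_1 = Z^2.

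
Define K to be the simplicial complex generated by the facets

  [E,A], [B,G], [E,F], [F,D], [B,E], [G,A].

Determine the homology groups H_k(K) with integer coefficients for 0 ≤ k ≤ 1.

We work with the vertex ordering A < B < D < E < F < G. The simplices of K, each written with vertices in increasing order, are:

  0-simplices (6): A, B, D, E, F, G
  1-simplices (6): AE, AG, BE, BG, DF, EF

so the chain groups are C_0 ≅ Z^6, C_1 ≅ Z^6.

∂_1: C_1 → C_0 is given by ∂[p,q] = [q] − [p]. For instance
  ∂EF = F − E.
The 6×6 boundary matrix has rank 5 and Smith normal form diag(1,1,1,1,1).

Computing H_k = (kernel of ∂_k) / (image of ∂_{k+1}):

  H_0: rank C_0 − rank ∂_1 = 6 − 5 = 1, and the invariant factors of ∂_1 are all 1, so H_0 ≅ Z.
  H_1: rank ker ∂_1 − rank ∂_2 = (6 − 5) − 0 = 1, and there is no ∂_2, so H_1 ≅ Z.

As a check, the Euler characteristic is 6 − 6 = 0, which agrees with 1 − 1 = 0.

H_0 ≅ Z,  H_1 ≅ Z.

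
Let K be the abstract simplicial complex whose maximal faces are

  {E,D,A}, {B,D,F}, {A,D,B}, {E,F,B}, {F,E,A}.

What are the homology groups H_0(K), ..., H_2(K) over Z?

H_0 = Z,  H_1 = Z,  H_2 = 0.

Fix the vertex order A < B < D < E < F and write every simplex with vertices in increasing order. Then dim K = 2 and the simplices of K are:

  0-simplices (5): A, B, D, E, F
  1-simplices (10): AB, AD, AE, AF, BD, BE, BF, DE, DF, EF
  2-simplices (5): ABD, ADE, AEF, BDF, BEF

giving chain groups C_0 ≅ Z^5, C_1 ≅ Z^10, C_2 ≅ Z^5.

∂_1: C_1 → C_0 is given by ∂[p,q] = [q] − [p]. For instance
  ∂AE = E − A.
The resulting 5×10 matrix has rank 4, and its Smith normal form has invariant factors (1,1,1,1).

∂_2: C_2 → C_1 acts by ∂[p,q,r] = [q,r] − [p,r] + [p,q]. For instance
  ∂ABD = BD − AD + AB,
  ∂BDF = DF − BF + BD.
This gives a 10×5 integer matrix of rank 5; reducing to Smith normal form yields diagonal entries (1,1,1,1,1).

Computing H_k = (kernel of ∂_k) / (image of ∂_{k+1}):

  H_0: rank C_0 − rank ∂_1 = 5 − 4 = 1, and the invariant factors of ∂_1 are all 1, so H_0 = Z.
  H_1: rank ker ∂_1 − rank ∂_2 = (10 − 4) − 5 = 1, and the invariant factors of ∂_2 are all 1, so H_1 = Z.
  H_2: rank ker ∂_2 − rank ∂_3 = (5 − 5) − 0 = 0, and there is no ∂_3, so H_2 = 0.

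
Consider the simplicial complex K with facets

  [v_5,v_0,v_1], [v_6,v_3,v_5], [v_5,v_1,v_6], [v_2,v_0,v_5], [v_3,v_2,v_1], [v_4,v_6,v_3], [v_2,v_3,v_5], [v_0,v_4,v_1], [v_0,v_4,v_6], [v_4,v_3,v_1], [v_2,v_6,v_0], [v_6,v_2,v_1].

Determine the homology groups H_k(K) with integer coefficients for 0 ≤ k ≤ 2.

We work with the vertex ordering v_0 < v_1 < v_2 < v_3 < v_4 < v_5 < v_6. The simplices of K, each written with vertices in increasing order, are:

  0-simplices (7): [v_0], [v_1], [v_2], [v_3], [v_4], [v_5], [v_6]
  1-simplices (18): (18 of them)
  2-simplices (12): (12 of them)

so the chain groups are C_0 ≅ Z^7, C_1 ≅ Z^18, C_2 ≅ Z^12.

∂_1: C_1 → C_0 sends each edge [p,q] (with p < q) to q − p.
The resulting 7×18 matrix has rank 6, and its Smith normal form has invariant factors (1,1,1,1,1,1).

Boundary ∂_2: C_2 → C_1 maps a triangle to the signed sum of its edges. For instance
  ∂[v_3,v_5,v_6] = [v_5,v_6] − [v_3,v_6] + [v_3,v_5],
  ∂[v_1,v_2,v_3] = [v_2,v_3] − [v_1,v_3] + [v_1,v_2].
The 18×12 boundary matrix has rank 12 and Smith normal form diag(1,1,1,1,1,1,1,1,1,1,1,2).

Now H_k = ker ∂_k / im ∂_{k+1}, so:

  H_0: rank C_0 − rank ∂_1 = 7 − 6 = 1, and the invariant factors of ∂_1 are all 1, so H_0 ≅ Z.
  H_1: rank ker ∂_1 − rank ∂_2 = (18 − 6) − 12 = 0, and ∂_2 has invariant factor 2 > 1, so H_1 ≅ Z/2.
  H_2: rank ker ∂_2 − rank ∂_3 = (12 − 12) − 0 = 0, and there is no ∂_3, so H_2 ≅ 0.

H_0 ≅ Z,  H_1 ≅ Z/2,  H_2 = 0.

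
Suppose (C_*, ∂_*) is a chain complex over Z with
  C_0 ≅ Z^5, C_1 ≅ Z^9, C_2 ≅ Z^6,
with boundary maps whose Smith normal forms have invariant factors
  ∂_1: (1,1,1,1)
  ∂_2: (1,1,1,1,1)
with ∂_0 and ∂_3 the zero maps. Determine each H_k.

H_0 ≅ Z,  H_1 = 0,  H_2 ≅ Z.

H_0: b_0 = 5 − 0 − 4 = 1; torsion from ∂_1 factors > 1: none. So H_0 ≅ Z.
H_1: b_1 = 9 − 4 − 5 = 0; torsion from ∂_2 factors > 1: none. So H_1 ≅ 0.
H_2: b_2 = 6 − 5 − 0 = 1; torsion from ∂_3 factors > 1: none. So H_2 ≅ Z.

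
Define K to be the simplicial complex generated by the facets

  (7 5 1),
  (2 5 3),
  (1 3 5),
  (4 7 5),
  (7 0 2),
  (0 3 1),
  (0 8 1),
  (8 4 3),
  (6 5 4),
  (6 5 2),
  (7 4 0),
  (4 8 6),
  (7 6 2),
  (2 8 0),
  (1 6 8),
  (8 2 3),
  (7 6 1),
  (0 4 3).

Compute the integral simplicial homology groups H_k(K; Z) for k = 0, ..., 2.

H_0 ≅ Z,  H_1 ≅ Z ⊕ Z/2,  H_2 = 0.

Order the vertices as 0 < 1 < 2 < 3 < 4 < 5 < 6 < 7 < 8. Listing each simplex with vertices in this order, K has dimension 2 with simplices:

  0-simplices (9): [0], [1], [2], [3], [4], [5], [6], [7], [8]
  1-simplices (27): (27 of them)
  2-simplices (18): [0,1,3], [0,1,8], [0,2,7], [0,2,8], [0,3,4], [0,4,7], [1,3,5], [1,5,7], [1,6,7], [1,6,8], [2,3,5], [2,3,8], [2,5,6], [2,6,7], [3,4,8], [4,5,6], [4,5,7], [4,6,8]

Hence C_0 ≅ Z^9, C_1 ≅ Z^27, C_2 ≅ Z^18.

The boundary map ∂_1: C_1 → C_0 maps an edge to its endpoints' difference, ∂[p,q] = q − p. For instance
  ∂[2,7] = [7] − [2].
The resulting 9×27 matrix has rank 8, and its Smith normal form has invariant factors (1,1,1,1,1,1,1,1).

∂_2: C_2 → C_1 sends each 2-simplex [p,q,r] to [q,r] − [p,r] + [p,q]. For instance
  ∂[0,1,8] = [1,8] − [0,8] + [0,1],
  ∂[2,3,5] = [3,5] − [2,5] + [2,3].
This gives a 27×18 integer matrix of rank 18; reducing to Smith normal form yields diagonal entries (1,1,1,1,1,1,1,1,1,1,1,1,1,1,1,1,1,2).

From H_k ≅ ker(∂_k) / im(∂_{k+1}) we obtain:

  H_0: rank C_0 − rank ∂_1 = 9 − 8 = 1, and the invariant factors of ∂_1 are all 1, so H_0 ≅ Z.
  H_1: rank ker ∂_1 − rank ∂_2 = (27 − 8) − 18 = 1, and ∂_2 has invariant factor 2 > 1, so H_1 ≅ Z ⊕ Z/2.
  H_2: rank ker ∂_2 − rank ∂_3 = (18 − 18) − 0 = 0, and there is no ∂_3, so H_2 ≅ 0.

As a check, the Euler characteristic is 9 − 27 + 18 = 0, which agrees with 1 − 1 + 0 = 0.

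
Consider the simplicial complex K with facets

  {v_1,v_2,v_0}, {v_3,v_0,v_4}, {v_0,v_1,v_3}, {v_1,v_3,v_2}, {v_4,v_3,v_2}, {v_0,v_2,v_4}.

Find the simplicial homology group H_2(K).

Order the vertices as v_0 < v_1 < v_2 < v_3 < v_4. Listing each simplex with vertices in this order, K has dimension 2 with simplices:

  0-simplices (5): [v_0], [v_1], [v_2], [v_3], [v_4]
  1-simplices (9): [v_0,v_1], [v_0,v_2], [v_0,v_3], [v_0,v_4], [v_1,v_2], [v_1,v_3], [v_2,v_3], [v_2,v_4], [v_3,v_4]
  2-simplices (6): [v_0,v_1,v_2], [v_0,v_1,v_3], [v_0,v_2,v_4], [v_0,v_3,v_4], [v_1,v_2,v_3], [v_2,v_3,v_4]

giving chain groups C_0 ≅ Z^5, C_1 ≅ Z^9, C_2 ≅ Z^6.

Boundary ∂_1: C_1 → C_0 maps an edge to its endpoints' difference, ∂[p,q] = q − p. For instance
  ∂[v_3,v_4] = [v_4] − [v_3].
The 5×9 boundary matrix has rank 4 and Smith normal form diag(1,1,1,1).

Boundary ∂_2: C_2 → C_1 maps a triangle to the signed sum of its edges. For instance
  ∂[v_0,v_2,v_4] = [v_2,v_4] − [v_0,v_4] + [v_0,v_2],
  ∂[v_2,v_3,v_4] = [v_3,v_4] − [v_2,v_4] + [v_2,v_3].
The resulting 9×6 matrix has rank 5, and its Smith normal form has invariant factors (1,1,1,1,1).

Reading off H_k = ker ∂_k / im ∂_{k+1}:

  H_2: rank ker ∂_2 − rank ∂_3 = (6 − 5) − 0 = 1, and there is no ∂_3, so H_2 ≅ Z.

(K is a triangulation of the 2-sphere S^2.)

H_2 ≅ Z.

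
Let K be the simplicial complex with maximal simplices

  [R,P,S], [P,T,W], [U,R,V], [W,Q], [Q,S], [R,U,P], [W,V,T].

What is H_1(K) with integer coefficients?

We work with the vertex ordering P < Q < R < S < T < U < V < W. The simplices of K, each written with vertices in increasing order, are:

  0-simplices (8): P, Q, R, S, T, U, V, W
  1-simplices (14): PR, PS, PT, PU, PW, QS, QW, RS, RU, RV, TV, TW, UV, VW
  2-simplices (5): PRS, PRU, PTW, RUV, TVW

Hence C_0 ≅ Z^8, C_1 ≅ Z^14, C_2 ≅ Z^5.

∂_1: C_1 → C_0 maps an edge to its endpoints' difference, ∂[p,q] = q − p.
This gives a 8×14 integer matrix of rank 7; reducing to Smith normal form yields diagonal entries (1,1,1,1,1,1,1).

The boundary map ∂_2: C_2 → C_1 sends each 2-simplex [p,q,r] to [q,r] − [p,r] + [p,q]. For instance
  ∂PTW = TW − PW + PT,
  ∂PRU = RU − PU + PR.
The 14×5 boundary matrix has rank 5 and Smith normal form diag(1,1,1,1,1).

Now H_k = ker ∂_k / im ∂_{k+1}, so:

  H_1: rank ker ∂_1 − rank ∂_2 = (14 − 7) − 5 = 2, and the invariant factors of ∂_2 are all 1, so H_1 ≅ Z^2.

H_1 ≅ Z^2.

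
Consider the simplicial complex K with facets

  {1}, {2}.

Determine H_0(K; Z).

H_0 ≅ Z^2.

Order the vertices as 1 < 2. Listing each simplex with vertices in this order, K has dimension 0 with simplices:

  0-simplices (2): [1], [2]

Hence C_0 ≅ Z^2.

Computing H_k = (kernel of ∂_k) / (image of ∂_{k+1}):

  H_0: rank C_0 − rank ∂_1 = 2 − 0 = 2, and there is no ∂_1, so H_0 ≅ Z^2.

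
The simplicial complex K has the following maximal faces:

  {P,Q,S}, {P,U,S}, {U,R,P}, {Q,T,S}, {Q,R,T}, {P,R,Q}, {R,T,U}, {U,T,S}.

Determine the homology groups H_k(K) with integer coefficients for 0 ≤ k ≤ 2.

Fix the vertex order P < Q < R < S < T < U and write every simplex with vertices in increasing order. Then dim K = 2 and the simplices of K are:

  0-simplices (6): P, Q, R, S, T, U
  1-simplices (12): PQ, PR, PS, PU, QR, QS, QT, RT, RU, ST, SU, TU
  2-simplices (8): PQR, PQS, PRU, PSU, QRT, QST, RTU, STU

so the chain groups are C_0 ≅ Z^6, C_1 ≅ Z^12, C_2 ≅ Z^8.

∂_1: C_1 → C_0 sends each edge [p,q] (with p < q) to q − p.
The 6×12 boundary matrix has rank 5 and Smith normal form diag(1,1,1,1,1).

∂_2: C_2 → C_1 maps a triangle to the signed sum of its edges. For instance
  ∂QST = ST − QT + QS,
  ∂STU = TU − SU + ST.
As a 12×8 matrix over Z this has rank 7, with invariant factors (1,1,1,1,1,1,1).

Now H_k = ker ∂_k / im ∂_{k+1}, so:

  H_0: rank C_0 − rank ∂_1 = 6 − 5 = 1, and the invariant factors of ∂_1 are all 1, so H_0 ≅ Z.
  H_1: rank ker ∂_1 − rank ∂_2 = (12 − 5) − 7 = 0, and the invariant factors of ∂_2 are all 1, so H_1 ≅ 0.
  H_2: rank ker ∂_2 − rank ∂_3 = (8 − 7) − 0 = 1, and there is no ∂_3, so H_2 ≅ Z.

H_0 ≅ Z,  H_1 = 0,  H_2 ≅ Z.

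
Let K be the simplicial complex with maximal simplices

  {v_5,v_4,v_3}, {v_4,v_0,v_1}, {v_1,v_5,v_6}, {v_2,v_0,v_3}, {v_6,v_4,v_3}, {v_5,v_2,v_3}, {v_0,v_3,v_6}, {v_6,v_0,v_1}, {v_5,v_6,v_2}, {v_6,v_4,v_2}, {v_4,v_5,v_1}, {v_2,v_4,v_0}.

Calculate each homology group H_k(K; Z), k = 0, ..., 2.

H_0 = Z,  H_1 = Z/2,  H_2 = 0.

K has 7 vertices, 18 edges, 12 triangles.
rank ∂_0 = 0, rank ∂_1 = 6 ⇒ b_0 = 7 − 0 − 6 = 1; all invariant factors of ∂_1 are 1 so no torsion. So H_0 = Z.
rank ∂_1 = 6, rank ∂_2 = 12 ⇒ b_1 = 18 − 6 − 12 = 0; ∂_2 has invariant factor(s) [2] giving torsion. So H_1 = Z/2.
rank ∂_2 = 12, rank ∂_3 = 0 ⇒ b_2 = 12 − 12 − 0 = 0. So H_2 = 0.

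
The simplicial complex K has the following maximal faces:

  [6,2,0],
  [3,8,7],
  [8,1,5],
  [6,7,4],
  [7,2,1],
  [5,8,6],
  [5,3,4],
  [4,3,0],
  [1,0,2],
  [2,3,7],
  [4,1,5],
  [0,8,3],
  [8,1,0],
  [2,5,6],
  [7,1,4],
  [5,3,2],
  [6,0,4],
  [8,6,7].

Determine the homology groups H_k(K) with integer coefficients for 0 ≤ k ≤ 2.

H_0 = Z,  H_1 = Z^2,  H_2 = Z.

We work with the vertex ordering 0 < 1 < 2 < 3 < 4 < 5 < 6 < 7 < 8. The simplices of K, each written with vertices in increasing order, are:

  0-simplices (9): [0], [1], [2], [3], [4], [5], [6], [7], [8]
  1-simplices (27): (27 of them)
  2-simplices (18): [0,1,2], [0,1,8], [0,2,6], [0,3,4], [0,3,8], [0,4,6], [1,2,7], [1,4,5], [1,4,7], [1,5,8], [2,3,5], [2,3,7], [2,5,6], [3,4,5], [3,7,8], [4,6,7], [5,6,8], [6,7,8]

Hence C_0 ≅ Z^9, C_1 ≅ Z^27, C_2 ≅ Z^18.

The boundary map ∂_1: C_1 → C_0 sends each edge [p,q] (with p < q) to q − p. For instance
  ∂[4,6] = [6] − [4].
This gives a 9×27 integer matrix of rank 8; reducing to Smith normal form yields diagonal entries (1,1,1,1,1,1,1,1).

∂_2: C_2 → C_1 acts by ∂[p,q,r] = [q,r] − [p,r] + [p,q]. For instance
  ∂[2,3,7] = [3,7] − [2,7] + [2,3],
  ∂[0,2,6] = [2,6] − [0,6] + [0,2].
This gives a 27×18 integer matrix of rank 17; reducing to Smith normal form yields diagonal entries (1,1,1,1,1,1,1,1,1,1,1,1,1,1,1,1,1).

Now H_k = ker ∂_k / im ∂_{k+1}, so:

  H_0: rank C_0 − rank ∂_1 = 9 − 8 = 1, and the invariant factors of ∂_1 are all 1, so H_0 ≅ Z.
  H_1: rank ker ∂_1 − rank ∂_2 = (27 − 8) − 17 = 2, and the invariant factors of ∂_2 are all 1, so H_1 ≅ Z^2.
  H_2: rank ker ∂_2 − rank ∂_3 = (18 − 17) − 0 = 1, and there is no ∂_3, so H_2 ≅ Z.

As a check, the Euler characteristic is 9 − 27 + 18 = 0, which agrees with 1 − 2 + 1 = 0.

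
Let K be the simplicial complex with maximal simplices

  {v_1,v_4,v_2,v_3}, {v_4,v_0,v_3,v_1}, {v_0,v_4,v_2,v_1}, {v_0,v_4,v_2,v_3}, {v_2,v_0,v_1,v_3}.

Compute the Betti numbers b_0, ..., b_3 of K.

b_0 = 1, b_1 = 0, b_2 = 0, b_3 = 1.

Fix the vertex order v_0 < v_1 < v_2 < v_3 < v_4 and write every simplex with vertices in increasing order. Then dim K = 3 and the simplices of K are:

  0-simplices (5): [v_0], [v_1], [v_2], [v_3], [v_4]
  1-simplices (10): [v_0,v_1], [v_0,v_2], [v_0,v_3], [v_0,v_4], [v_1,v_2], [v_1,v_3], [v_1,v_4], [v_2,v_3], [v_2,v_4], [v_3,v_4]
  2-simplices (10): [v_0,v_1,v_2], [v_0,v_1,v_3], [v_0,v_1,v_4], [v_0,v_2,v_3], [v_0,v_2,v_4], [v_0,v_3,v_4], [v_1,v_2,v_3], [v_1,v_2,v_4], [v_1,v_3,v_4], [v_2,v_3,v_4]
  3-simplices (5): [v_0,v_1,v_2,v_3], [v_0,v_1,v_2,v_4], [v_0,v_1,v_3,v_4], [v_0,v_2,v_3,v_4], [v_1,v_2,v_3,v_4]

so the chain groups are C_0 ≅ Z^5, C_1 ≅ Z^10, C_2 ≅ Z^10, C_3 ≅ Z^5.

∂_1: C_1 → C_0 is given by ∂[p,q] = [q] − [p].
The 5×10 boundary matrix has rank 4 and Smith normal form diag(1,1,1,1).

The boundary map ∂_2: C_2 → C_1 acts by ∂[p,q,r] = [q,r] − [p,r] + [p,q]. For instance
  ∂[v_0,v_2,v_3] = [v_2,v_3] − [v_0,v_3] + [v_0,v_2],
  ∂[v_1,v_2,v_3] = [v_2,v_3] − [v_1,v_3] + [v_1,v_2].
The resulting 10×10 matrix has rank 6, and its Smith normal form has invariant factors (1,1,1,1,1,1).

∂_3: C_3 → C_2 sends each 3-simplex σ to the alternating sum Σ_i (−1)^i (σ with its i-th vertex removed). For instance
  ∂[v_0,v_1,v_3,v_4] = [v_1,v_3,v_4] − [v_0,v_3,v_4] + [v_0,v_1,v_4] − [v_0,v_1,v_3],
  ∂[v_1,v_2,v_3,v_4] = [v_2,v_3,v_4] − [v_1,v_3,v_4] + [v_1,v_2,v_4] − [v_1,v_2,v_3].
The resulting 10×5 matrix has rank 4, and its Smith normal form has invariant factors (1,1,1,1).

Reading off H_k = ker ∂_k / im ∂_{k+1}:

  H_0: rank C_0 − rank ∂_1 = 5 − 4 = 1, and the invariant factors of ∂_1 are all 1, so H_0 = Z.
  H_1: rank ker ∂_1 − rank ∂_2 = (10 − 4) − 6 = 0, and the invariant factors of ∂_2 are all 1, so H_1 = 0.
  H_2: rank ker ∂_2 − rank ∂_3 = (10 − 6) − 4 = 0, and the invariant factors of ∂_3 are all 1, so H_2 = 0.
  H_3: rank ker ∂_3 − rank ∂_4 = (5 − 4) − 0 = 1, and there is no ∂_4, so H_3 = Z.

(K is a triangulation of the 3-sphere S^3.)

Hence the Betti numbers are b_0 = 1, b_1 = 0, b_2 = 0, b_3 = 1.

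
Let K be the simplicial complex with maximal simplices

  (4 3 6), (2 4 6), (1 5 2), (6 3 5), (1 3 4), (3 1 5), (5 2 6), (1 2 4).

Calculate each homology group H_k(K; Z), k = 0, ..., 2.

H_0 = Z,  H_1 = 0,  H_2 = Z.

K has 6 vertices, 12 edges, 8 triangles.
rank ∂_0 = 0, rank ∂_1 = 5 ⇒ b_0 = 6 − 0 − 5 = 1; all invariant factors of ∂_1 are 1 so no torsion. So H_0 = Z.
rank ∂_1 = 5, rank ∂_2 = 7 ⇒ b_1 = 12 − 5 − 7 = 0; all invariant factors of ∂_2 are 1 so no torsion. So H_1 = 0.
rank ∂_2 = 7, rank ∂_3 = 0 ⇒ b_2 = 8 − 7 − 0 = 1. So H_2 = Z.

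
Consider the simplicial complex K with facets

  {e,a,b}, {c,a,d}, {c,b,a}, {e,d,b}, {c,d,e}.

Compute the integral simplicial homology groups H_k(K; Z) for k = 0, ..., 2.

H_0 = Z,  H_1 = Z,  H_2 = 0.

Take the total order a < b < c < d < e on the vertex set. Then K (dimension 2) consists of the simplices:

  0-simplices (5): a, b, c, d, e
  1-simplices (10): ab, ac, ad, ae, bc, bd, be, cd, ce, de
  2-simplices (5): abc, abe, acd, bde, cde

Hence C_0 ≅ Z^5, C_1 ≅ Z^10, C_2 ≅ Z^5.

∂_1: C_1 → C_0 sends each edge [p,q] (with p < q) to q − p. For instance
  ∂be = e − b.
As a 5×10 matrix over Z this has rank 4, with invariant factors (1,1,1,1).

Boundary ∂_2: C_2 → C_1 sends each 2-simplex [p,q,r] to [q,r] − [p,r] + [p,q]. For instance
  ∂acd = cd − ad + ac,
  ∂abe = be − ae + ab.
The resulting 10×5 matrix has rank 5, and its Smith normal form has invariant factors (1,1,1,1,1).

Computing H_k = (kernel of ∂_k) / (image of ∂_{k+1}):

  H_0: rank C_0 − rank ∂_1 = 5 − 4 = 1, and the invariant factors of ∂_1 are all 1, so H_0 ≅ Z.
  H_1: rank ker ∂_1 − rank ∂_2 = (10 − 4) − 5 = 1, and the invariant factors of ∂_2 are all 1, so H_1 ≅ Z.
  H_2: rank ker ∂_2 − rank ∂_3 = (5 − 5) − 0 = 0, and there is no ∂_3, so H_2 ≅ 0.

As a check, the Euler characteristic is 5 − 10 + 5 = 0, which agrees with 1 − 1 + 0 = 0.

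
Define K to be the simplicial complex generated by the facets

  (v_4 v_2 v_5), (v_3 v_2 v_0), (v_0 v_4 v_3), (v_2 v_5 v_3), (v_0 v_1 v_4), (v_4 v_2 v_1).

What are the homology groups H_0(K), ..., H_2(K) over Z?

H_0 = Z,  H_1 = Z,  H_2 = 0.

Fix the vertex order v_0 < v_1 < v_2 < v_3 < v_4 < v_5 and write every simplex with vertices in increasing order. Then dim K = 2 and the simplices of K are:

  0-simplices (6): [v_0], [v_1], [v_2], [v_3], [v_4], [v_5]
  1-simplices (12): [v_0,v_1], [v_0,v_2], [v_0,v_3], [v_0,v_4], [v_1,v_2], [v_1,v_4], [v_2,v_3], [v_2,v_4], [v_2,v_5], [v_3,v_4], [v_3,v_5], [v_4,v_5]
  2-simplices (6): [v_0,v_1,v_4], [v_0,v_2,v_3], [v_0,v_3,v_4], [v_1,v_2,v_4], [v_2,v_3,v_5], [v_2,v_4,v_5]

giving chain groups C_0 ≅ Z^6, C_1 ≅ Z^12, C_2 ≅ Z^6.

∂_1: C_1 → C_0 sends each edge [p,q] (with p < q) to q − p. For instance
  ∂[v_4,v_5] = [v_5] − [v_4].
This gives a 6×12 integer matrix of rank 5; reducing to Smith normal form yields diagonal entries (1,1,1,1,1).

The boundary map ∂_2: C_2 → C_1 maps a triangle to the signed sum of its edges. For instance
  ∂[v_1,v_2,v_4] = [v_2,v_4] − [v_1,v_4] + [v_1,v_2],
  ∂[v_0,v_2,v_3] = [v_2,v_3] − [v_0,v_3] + [v_0,v_2].
The resulting 12×6 matrix has rank 6, and its Smith normal form has invariant factors (1,1,1,1,1,1).

Reading off H_k = ker ∂_k / im ∂_{k+1}:

  H_0: rank C_0 − rank ∂_1 = 6 − 5 = 1, and the invariant factors of ∂_1 are all 1, so H_0 = Z.
  H_1: rank ker ∂_1 − rank ∂_2 = (12 − 5) − 6 = 1, and the invariant factors of ∂_2 are all 1, so H_1 = Z.
  H_2: rank ker ∂_2 − rank ∂_3 = (6 − 6) − 0 = 0, and there is no ∂_3, so H_2 = 0.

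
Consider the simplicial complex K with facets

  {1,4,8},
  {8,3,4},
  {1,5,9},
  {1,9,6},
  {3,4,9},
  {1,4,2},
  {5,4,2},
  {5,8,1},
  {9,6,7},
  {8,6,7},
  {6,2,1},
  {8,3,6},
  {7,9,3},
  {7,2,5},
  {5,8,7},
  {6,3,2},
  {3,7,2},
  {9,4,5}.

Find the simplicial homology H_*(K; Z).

H_0 = Z,  H_1 = Z ⊕ Z/2Z,  H_2 = 0.

We work with the vertex ordering 1 < 2 < 3 < 4 < 5 < 6 < 7 < 8 < 9. The simplices of K, each written with vertices in increasing order, are:

  0-simplices (9): [1], [2], [3], [4], [5], [6], [7], [8], [9]
  1-simplices (27): (27 of them)
  2-simplices (18): [1,2,4], [1,2,6], [1,4,8], [1,5,8], [1,5,9], [1,6,9], [2,3,6], [2,3,7], [2,4,5], [2,5,7], [3,4,8], [3,4,9], [3,6,8], [3,7,9], [4,5,9], [5,7,8], [6,7,8], [6,7,9]

giving chain groups C_0 ≅ Z^9, C_1 ≅ Z^27, C_2 ≅ Z^18.

Boundary ∂_1: C_1 → C_0 is given by ∂[p,q] = [q] − [p]. For instance
  ∂[4,8] = [8] − [4].
As a 9×27 matrix over Z this has rank 8, with invariant factors (1,1,1,1,1,1,1,1).

Boundary ∂_2: C_2 → C_1 acts by ∂[p,q,r] = [q,r] − [p,r] + [p,q]. For instance
  ∂[2,4,5] = [4,5] − [2,5] + [2,4],
  ∂[2,3,7] = [3,7] − [2,7] + [2,3].
As a 27×18 matrix over Z this has rank 18, with invariant factors (1,1,1,1,1,1,1,1,1,1,1,1,1,1,1,1,1,2).

From H_k ≅ ker(∂_k) / im(∂_{k+1}) we obtain:

  H_0: rank C_0 − rank ∂_1 = 9 − 8 = 1, and the invariant factors of ∂_1 are all 1, so H_0 = Z.
  H_1: rank ker ∂_1 − rank ∂_2 = (27 − 8) − 18 = 1, and ∂_2 has invariant factor 2 > 1, so H_1 = Z ⊕ Z/2Z.
  H_2: rank ker ∂_2 − rank ∂_3 = (18 − 18) − 0 = 0, and there is no ∂_3, so H_2 = 0.

As a check, the Euler characteristic is 9 − 27 + 18 = 0, which agrees with 1 − 1 + 0 = 0.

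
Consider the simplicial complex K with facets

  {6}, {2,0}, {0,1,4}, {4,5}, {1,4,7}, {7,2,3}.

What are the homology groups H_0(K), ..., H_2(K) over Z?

K has 8 vertices, 10 edges, 3 triangles.
rank ∂_0 = 0, rank ∂_1 = 6 ⇒ b_0 = 8 − 0 − 6 = 2; all invariant factors of ∂_1 are 1 so no torsion. So H_0 = Z^2.
rank ∂_1 = 6, rank ∂_2 = 3 ⇒ b_1 = 10 − 6 − 3 = 1; all invariant factors of ∂_2 are 1 so no torsion. So H_1 = Z.
rank ∂_2 = 3, rank ∂_3 = 0 ⇒ b_2 = 3 − 3 − 0 = 0. So H_2 = 0.

H_0 = Z^2,  H_1 = Z,  H_2 = 0.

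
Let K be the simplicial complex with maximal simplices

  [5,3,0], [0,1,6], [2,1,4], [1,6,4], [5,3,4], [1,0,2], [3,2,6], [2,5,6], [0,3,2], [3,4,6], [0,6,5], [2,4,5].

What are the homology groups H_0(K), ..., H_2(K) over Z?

H_0 ≅ Z,  H_1 ≅ Z/2Z,  H_2 = 0.

Fix the vertex order 0 < 1 < 2 < 3 < 4 < 5 < 6 and write every simplex with vertices in increasing order. Then dim K = 2 and the simplices of K are:

  0-simplices (7): [0], [1], [2], [3], [4], [5], [6]
  1-simplices (18): [0,1], [0,2], [0,3], [0,5], [0,6], [1,2], [1,4], [1,6], [2,3], [2,4], [2,5], [2,6], [3,4], [3,5], [3,6], [4,5], [4,6], [5,6]
  2-simplices (12): [0,1,2], [0,1,6], [0,2,3], [0,3,5], [0,5,6], [1,2,4], [1,4,6], [2,3,6], [2,4,5], [2,5,6], [3,4,5], [3,4,6]

Hence C_0 ≅ Z^7, C_1 ≅ Z^18, C_2 ≅ Z^12.

The boundary map ∂_1: C_1 → C_0 sends each edge [p,q] (with p < q) to q − p. For instance
  ∂[3,6] = [6] − [3].
As a 7×18 matrix over Z this has rank 6, with invariant factors (1,1,1,1,1,1).

Boundary ∂_2: C_2 → C_1 sends each 2-simplex [p,q,r] to [q,r] − [p,r] + [p,q]. For instance
  ∂[0,1,2] = [1,2] − [0,2] + [0,1],
  ∂[1,4,6] = [4,6] − [1,6] + [1,4].
This gives a 18×12 integer matrix of rank 12; reducing to Smith normal form yields diagonal entries (1,1,1,1,1,1,1,1,1,1,1,2).

From H_k ≅ ker(∂_k) / im(∂_{k+1}) we obtain:

  H_0: rank C_0 − rank ∂_1 = 7 − 6 = 1, and the invariant factors of ∂_1 are all 1, so H_0 = Z.
  H_1: rank ker ∂_1 − rank ∂_2 = (18 − 6) − 12 = 0, and ∂_2 has invariant factor 2 > 1, so H_1 = Z/2Z.
  H_2: rank ker ∂_2 − rank ∂_3 = (12 − 12) − 0 = 0, and there is no ∂_3, so H_2 = 0.

As a check, the Euler characteristic is 7 − 18 + 12 = 1, which agrees with 1 − 0 + 0 = 1.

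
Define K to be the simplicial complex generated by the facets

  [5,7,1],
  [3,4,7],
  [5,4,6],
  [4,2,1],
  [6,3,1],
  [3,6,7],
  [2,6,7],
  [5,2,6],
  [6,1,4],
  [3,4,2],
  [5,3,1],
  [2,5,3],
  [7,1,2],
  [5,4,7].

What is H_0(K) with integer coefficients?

H_0 = Z.

Order the vertices as 1 < 2 < 3 < 4 < 5 < 6 < 7. Listing each simplex with vertices in this order, K has dimension 2 with simplices:

  0-simplices (7): [1], [2], [3], [4], [5], [6], [7]
  1-simplices (21): [1,2], [1,3], [1,4], [1,5], [1,6], [1,7], [2,3], [2,4], [2,5], [2,6], [2,7], [3,4], [3,5], [3,6], [3,7], [4,5], [4,6], [4,7], [5,6], [5,7], [6,7]
  2-simplices (14): [1,2,4], [1,2,7], [1,3,5], [1,3,6], [1,4,6], [1,5,7], [2,3,4], [2,3,5], [2,5,6], [2,6,7], [3,4,7], [3,6,7], [4,5,6], [4,5,7]

giving chain groups C_0 ≅ Z^7, C_1 ≅ Z^21, C_2 ≅ Z^14.

Boundary ∂_1: C_1 → C_0 maps an edge to its endpoints' difference, ∂[p,q] = q − p.
The 7×21 boundary matrix has rank 6 and Smith normal form diag(1,1,1,1,1,1).

Boundary ∂_2: C_2 → C_1 sends each 2-simplex [p,q,r] to [q,r] − [p,r] + [p,q]. For instance
  ∂[1,5,7] = [5,7] − [1,7] + [1,5],
  ∂[1,3,6] = [3,6] − [1,6] + [1,3].
As a 21×14 matrix over Z this has rank 13, with invariant factors (1,1,1,1,1,1,1,1,1,1,1,1,1).

Now H_k = ker ∂_k / im ∂_{k+1}, so:

  H_0: rank C_0 − rank ∂_1 = 7 − 6 = 1, and the invariant factors of ∂_1 are all 1, so H_0 ≅ Z.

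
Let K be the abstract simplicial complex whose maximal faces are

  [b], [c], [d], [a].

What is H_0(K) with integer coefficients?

Order the vertices as a < b < c < d. Listing each simplex with vertices in this order, K has dimension 0 with simplices:

  0-simplices (4): a, b, c, d

so the chain groups are C_0 ≅ Z^4.

Reading off H_k = ker ∂_k / im ∂_{k+1}:

  H_0: rank C_0 − rank ∂_1 = 4 − 0 = 4, and there is no ∂_1, so H_0 = Z^4.

H_0 = Z^4.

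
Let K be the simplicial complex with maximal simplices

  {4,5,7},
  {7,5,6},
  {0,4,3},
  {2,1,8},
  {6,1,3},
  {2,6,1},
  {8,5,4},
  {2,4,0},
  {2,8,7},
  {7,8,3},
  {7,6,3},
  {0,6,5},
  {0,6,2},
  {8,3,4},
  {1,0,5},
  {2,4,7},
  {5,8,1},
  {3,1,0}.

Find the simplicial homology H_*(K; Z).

Order the vertices as 0 < 1 < 2 < 3 < 4 < 5 < 6 < 7 < 8. Listing each simplex with vertices in this order, K has dimension 2 with simplices:

  0-simplices (9): [0], [1], [2], [3], [4], [5], [6], [7], [8]
  1-simplices (27): (27 of them)
  2-simplices (18): [0,1,3], [0,1,5], [0,2,4], [0,2,6], [0,3,4], [0,5,6], [1,2,6], [1,2,8], [1,3,6], [1,5,8], [2,4,7], [2,7,8], [3,4,8], [3,6,7], [3,7,8], [4,5,7], [4,5,8], [5,6,7]

giving chain groups C_0 ≅ Z^9, C_1 ≅ Z^27, C_2 ≅ Z^18.

The boundary map ∂_1: C_1 → C_0 is given by ∂[p,q] = [q] − [p]. For instance
  ∂[0,6] = [6] − [0].
This gives a 9×27 integer matrix of rank 8; reducing to Smith normal form yields diagonal entries (1,1,1,1,1,1,1,1).

The boundary map ∂_2: C_2 → C_1 acts by ∂[p,q,r] = [q,r] − [p,r] + [p,q]. For instance
  ∂[1,5,8] = [5,8] − [1,8] + [1,5],
  ∂[1,3,6] = [3,6] − [1,6] + [1,3].
The 27×18 boundary matrix has rank 18 and Smith normal form diag(1,1,1,1,1,1,1,1,1,1,1,1,1,1,1,1,1,2).

Reading off H_k = ker ∂_k / im ∂_{k+1}:

  H_0: rank C_0 − rank ∂_1 = 9 − 8 = 1, and the invariant factors of ∂_1 are all 1, so H_0 ≅ Z.
  H_1: rank ker ∂_1 − rank ∂_2 = (27 − 8) − 18 = 1, and ∂_2 has invariant factor 2 > 1, so H_1 ≅ Z × Z/2.
  H_2: rank ker ∂_2 − rank ∂_3 = (18 − 18) − 0 = 0, and there is no ∂_3, so H_2 ≅ 0.

H_0 ≅ Z,  H_1 ≅ Z × Z/2,  H_2 = 0.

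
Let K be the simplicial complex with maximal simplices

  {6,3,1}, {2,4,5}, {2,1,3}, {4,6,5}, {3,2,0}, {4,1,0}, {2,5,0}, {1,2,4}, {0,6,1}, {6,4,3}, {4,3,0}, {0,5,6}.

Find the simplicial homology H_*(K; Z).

K has 7 vertices, 18 edges, 12 triangles.
rank ∂_0 = 0, rank ∂_1 = 6 ⇒ b_0 = 7 − 0 − 6 = 1; all invariant factors of ∂_1 are 1 so no torsion. So H_0 = Z.
rank ∂_1 = 6, rank ∂_2 = 12 ⇒ b_1 = 18 − 6 − 12 = 0; ∂_2 has invariant factor(s) [2] giving torsion. So H_1 = Z/2.
rank ∂_2 = 12, rank ∂_3 = 0 ⇒ b_2 = 12 − 12 − 0 = 0. So H_2 = 0.

H_0 = Z,  H_1 = Z/2,  H_2 = 0.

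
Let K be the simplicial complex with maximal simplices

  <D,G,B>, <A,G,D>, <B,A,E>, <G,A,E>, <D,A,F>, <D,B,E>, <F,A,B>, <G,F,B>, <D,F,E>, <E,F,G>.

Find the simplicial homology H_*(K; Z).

Order the vertices as A < B < D < E < F < G. Listing each simplex with vertices in this order, K has dimension 2 with simplices:

  0-simplices (6): A, B, D, E, F, G
  1-simplices (15): AB, AD, AE, AF, AG, BD, BE, BF, BG, DE, DF, DG, EF, EG, FG
  2-simplices (10): ABE, ABF, ADF, ADG, AEG, BDE, BDG, BFG, DEF, EFG

so the chain groups are C_0 ≅ Z^6, C_1 ≅ Z^15, C_2 ≅ Z^10.

Boundary ∂_1: C_1 → C_0 is given by ∂[p,q] = [q] − [p]. For instance
  ∂EG = G − E.
This gives a 6×15 integer matrix of rank 5; reducing to Smith normal form yields diagonal entries (1,1,1,1,1).

The boundary map ∂_2: C_2 → C_1 sends each 2-simplex [p,q,r] to [q,r] − [p,r] + [p,q]. For instance
  ∂ABF = BF − AF + AB,
  ∂ADF = DF − AF + AD.
As a 15×10 matrix over Z this has rank 10, with invariant factors (1,1,1,1,1,1,1,1,1,2).

From H_k ≅ ker(∂_k) / im(∂_{k+1}) we obtain:

  H_0: rank C_0 − rank ∂_1 = 6 − 5 = 1, and the invariant factors of ∂_1 are all 1, so H_0 ≅ Z.
  H_1: rank ker ∂_1 − rank ∂_2 = (15 − 5) − 10 = 0, and ∂_2 has invariant factor 2 > 1, so H_1 ≅ Z/2Z.
  H_2: rank ker ∂_2 − rank ∂_3 = (10 − 10) − 0 = 0, and there is no ∂_3, so H_2 ≅ 0.

As a check, the Euler characteristic is 6 − 15 + 10 = 1, which agrees with 1 − 0 + 0 = 1.

H_0 ≅ Z,  H_1 ≅ Z/2Z,  H_2 = 0.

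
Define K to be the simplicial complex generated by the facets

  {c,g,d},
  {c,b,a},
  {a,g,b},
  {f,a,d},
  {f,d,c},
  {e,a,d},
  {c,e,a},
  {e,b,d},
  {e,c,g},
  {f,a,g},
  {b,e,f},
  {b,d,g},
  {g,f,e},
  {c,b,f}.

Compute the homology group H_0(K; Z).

Fix the vertex order a < b < c < d < e < f < g and write every simplex with vertices in increasing order. Then dim K = 2 and the simplices of K are:

  0-simplices (7): a, b, c, d, e, f, g
  1-simplices (21): ab, ac, ad, ae, af, ag, bc, bd, be, bf, bg, cd, ce, cf, cg, de, df, dg, ef, eg, fg
  2-simplices (14): abc, abg, ace, ade, adf, afg, bcf, bde, bdg, bef, cdf, cdg, ceg, efg

Hence C_0 ≅ Z^7, C_1 ≅ Z^21, C_2 ≅ Z^14.

The boundary map ∂_1: C_1 → C_0 is given by ∂[p,q] = [q] − [p]. For instance
  ∂dg = g − d.
This gives a 7×21 integer matrix of rank 6; reducing to Smith normal form yields diagonal entries (1,1,1,1,1,1).

∂_2: C_2 → C_1 acts by ∂[p,q,r] = [q,r] − [p,r] + [p,q]. For instance
  ∂abc = bc − ac + ab,
  ∂bcf = cf − bf + bc.
This gives a 21×14 integer matrix of rank 13; reducing to Smith normal form yields diagonal entries (1,1,1,1,1,1,1,1,1,1,1,1,1).

Now H_k = ker ∂_k / im ∂_{k+1}, so:

  H_0: rank C_0 − rank ∂_1 = 7 − 6 = 1, and the invariant factors of ∂_1 are all 1, so H_0 ≅ Z.

H_0 = Z.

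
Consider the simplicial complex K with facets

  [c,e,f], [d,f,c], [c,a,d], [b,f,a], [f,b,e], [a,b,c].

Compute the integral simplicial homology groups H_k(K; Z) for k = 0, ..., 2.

H_0 ≅ Z,  H_1 ≅ Z,  H_2 = 0.

We work with the vertex ordering a < b < c < d < e < f. The simplices of K, each written with vertices in increasing order, are:

  0-simplices (6): a, b, c, d, e, f
  1-simplices (12): ab, ac, ad, af, bc, be, bf, cd, ce, cf, df, ef
  2-simplices (6): abc, abf, acd, bef, cdf, cef

so the chain groups are C_0 ≅ Z^6, C_1 ≅ Z^12, C_2 ≅ Z^6.

Boundary ∂_1: C_1 → C_0 maps an edge to its endpoints' difference, ∂[p,q] = q − p. For instance
  ∂ef = f − e.
As a 6×12 matrix over Z this has rank 5, with invariant factors (1,1,1,1,1).

∂_2: C_2 → C_1 maps a triangle to the signed sum of its edges. For instance
  ∂cef = ef − cf + ce,
  ∂acd = cd − ad + ac.
As a 12×6 matrix over Z this has rank 6, with invariant factors (1,1,1,1,1,1).

Now H_k = ker ∂_k / im ∂_{k+1}, so:

  H_0: rank C_0 − rank ∂_1 = 6 − 5 = 1, and the invariant factors of ∂_1 are all 1, so H_0 = Z.
  H_1: rank ker ∂_1 − rank ∂_2 = (12 − 5) − 6 = 1, and the invariant factors of ∂_2 are all 1, so H_1 = Z.
  H_2: rank ker ∂_2 − rank ∂_3 = (6 − 6) − 0 = 0, and there is no ∂_3, so H_2 = 0.

As a check, the Euler characteristic is 6 − 12 + 6 = 0, which agrees with 1 − 1 + 0 = 0.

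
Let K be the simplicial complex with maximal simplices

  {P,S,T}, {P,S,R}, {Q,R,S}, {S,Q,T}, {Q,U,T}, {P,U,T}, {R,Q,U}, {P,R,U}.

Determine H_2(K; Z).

H_2 ≅ Z.

We work with the vertex ordering P < Q < R < S < T < U. The simplices of K, each written with vertices in increasing order, are:

  0-simplices (6): P, Q, R, S, T, U
  1-simplices (12): PR, PS, PT, PU, QR, QS, QT, QU, RS, RU, ST, TU
  2-simplices (8): PRS, PRU, PST, PTU, QRS, QRU, QST, QTU

so the chain groups are C_0 ≅ Z^6, C_1 ≅ Z^12, C_2 ≅ Z^8.

Boundary ∂_1: C_1 → C_0 is given by ∂[p,q] = [q] − [p]. For instance
  ∂RU = U − R.
As a 6×12 matrix over Z this has rank 5, with invariant factors (1,1,1,1,1).

∂_2: C_2 → C_1 sends each 2-simplex [p,q,r] to [q,r] − [p,r] + [p,q]. For instance
  ∂PTU = TU − PU + PT,
  ∂QRU = RU − QU + QR.
As a 12×8 matrix over Z this has rank 7, with invariant factors (1,1,1,1,1,1,1).

Reading off H_k = ker ∂_k / im ∂_{k+1}:

  H_2: rank ker ∂_2 − rank ∂_3 = (8 − 7) − 0 = 1, and there is no ∂_3, so H_2 = Z.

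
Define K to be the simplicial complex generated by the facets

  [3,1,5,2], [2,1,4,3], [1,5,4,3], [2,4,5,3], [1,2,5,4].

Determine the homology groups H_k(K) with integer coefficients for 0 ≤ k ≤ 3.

H_0 ≅ Z,  H_1 = 0,  H_2 = 0,  H_3 ≅ Z.

We work with the vertex ordering 1 < 2 < 3 < 4 < 5. The simplices of K, each written with vertices in increasing order, are:

  0-simplices (5): [1], [2], [3], [4], [5]
  1-simplices (10): [1,2], [1,3], [1,4], [1,5], [2,3], [2,4], [2,5], [3,4], [3,5], [4,5]
  2-simplices (10): [1,2,3], [1,2,4], [1,2,5], [1,3,4], [1,3,5], [1,4,5], [2,3,4], [2,3,5], [2,4,5], [3,4,5]
  3-simplices (5): [1,2,3,4], [1,2,3,5], [1,2,4,5], [1,3,4,5], [2,3,4,5]

giving chain groups C_0 ≅ Z^5, C_1 ≅ Z^10, C_2 ≅ Z^10, C_3 ≅ Z^5.

Boundary ∂_1: C_1 → C_0 maps an edge to its endpoints' difference, ∂[p,q] = q − p. For instance
  ∂[1,4] = [4] − [1].
The 5×10 boundary matrix has rank 4 and Smith normal form diag(1,1,1,1).

The boundary map ∂_2: C_2 → C_1 acts by ∂[p,q,r] = [q,r] − [p,r] + [p,q]. For instance
  ∂[2,3,4] = [3,4] − [2,4] + [2,3],
  ∂[1,3,5] = [3,5] − [1,5] + [1,3].
This gives a 10×10 integer matrix of rank 6; reducing to Smith normal form yields diagonal entries (1,1,1,1,1,1).

Boundary ∂_3: C_3 → C_2 sends each 3-simplex σ to the alternating sum Σ_i (−1)^i (σ with its i-th vertex removed). For instance
  ∂[2,3,4,5] = [3,4,5] − [2,4,5] + [2,3,5] − [2,3,4],
  ∂[1,3,4,5] = [3,4,5] − [1,4,5] + [1,3,5] − [1,3,4].
As a 10×5 matrix over Z this has rank 4, with invariant factors (1,1,1,1).

Computing H_k = (kernel of ∂_k) / (image of ∂_{k+1}):

  H_0: rank C_0 − rank ∂_1 = 5 − 4 = 1, and the invariant factors of ∂_1 are all 1, so H_0 = Z.
  H_1: rank ker ∂_1 − rank ∂_2 = (10 − 4) − 6 = 0, and the invariant factors of ∂_2 are all 1, so H_1 = 0.
  H_2: rank ker ∂_2 − rank ∂_3 = (10 − 6) − 4 = 0, and the invariant factors of ∂_3 are all 1, so H_2 = 0.
  H_3: rank ker ∂_3 − rank ∂_4 = (5 − 4) − 0 = 1, and there is no ∂_4, so H_3 = Z.

As a check, the Euler characteristic is 5 − 10 + 10 − 5 = 0, which agrees with 1 − 0 + 0 − 1 = 0.
(K is a triangulation of the 3-sphere S^3.)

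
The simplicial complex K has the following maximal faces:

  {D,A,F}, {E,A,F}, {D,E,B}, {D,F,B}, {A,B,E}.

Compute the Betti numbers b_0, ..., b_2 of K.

K has 5 vertices, 10 edges, 5 triangles.
rank ∂_0 = 0, rank ∂_1 = 4 ⇒ b_0 = 5 − 0 − 4 = 1; all invariant factors of ∂_1 are 1 so no torsion. So H_0 = Z.
rank ∂_1 = 4, rank ∂_2 = 5 ⇒ b_1 = 10 − 4 − 5 = 1; all invariant factors of ∂_2 are 1 so no torsion. So H_1 = Z.
rank ∂_2 = 5, rank ∂_3 = 0 ⇒ b_2 = 5 − 5 − 0 = 0. So H_2 = 0.

b_0 = 1, b_1 = 1, b_2 = 0.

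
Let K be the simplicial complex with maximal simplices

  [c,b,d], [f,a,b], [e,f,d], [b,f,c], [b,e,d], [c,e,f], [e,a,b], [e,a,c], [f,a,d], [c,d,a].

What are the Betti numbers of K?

Take the total order a < b < c < d < e < f on the vertex set. Then K (dimension 2) consists of the simplices:

  0-simplices (6): a, b, c, d, e, f
  1-simplices (15): ab, ac, ad, ae, af, bc, bd, be, bf, cd, ce, cf, de, df, ef
  2-simplices (10): abe, abf, acd, ace, adf, bcd, bcf, bde, cef, def

giving chain groups C_0 ≅ Z^6, C_1 ≅ Z^15, C_2 ≅ Z^10.

Boundary ∂_1: C_1 → C_0 sends each edge [p,q] (with p < q) to q − p. For instance
  ∂bc = c − b.
The 6×15 boundary matrix has rank 5 and Smith normal form diag(1,1,1,1,1).

∂_2: C_2 → C_1 sends each 2-simplex [p,q,r] to [q,r] − [p,r] + [p,q]. For instance
  ∂ace = ce − ae + ac,
  ∂bcd = cd − bd + bc.
The 15×10 boundary matrix has rank 10 and Smith normal form diag(1,1,1,1,1,1,1,1,1,2).

Now H_k = ker ∂_k / im ∂_{k+1}, so:

  H_0: rank C_0 − rank ∂_1 = 6 − 5 = 1, and the invariant factors of ∂_1 are all 1, so H_0 = Z.
  H_1: rank ker ∂_1 − rank ∂_2 = (15 − 5) − 10 = 0, and ∂_2 has invariant factor 2 > 1, so H_1 = Z/2.
  H_2: rank ker ∂_2 − rank ∂_3 = (10 − 10) − 0 = 0, and there is no ∂_3, so H_2 = 0.

As a check, the Euler characteristic is 6 − 15 + 10 = 1, which agrees with 1 − 0 + 0 = 1.
(K is a triangulation of the real projective plane RP^2.)

Hence the Betti numbers are b_0 = 1, b_1 = 0, b_2 = 0.

b_0 = 1, b_1 = 0, b_2 = 0.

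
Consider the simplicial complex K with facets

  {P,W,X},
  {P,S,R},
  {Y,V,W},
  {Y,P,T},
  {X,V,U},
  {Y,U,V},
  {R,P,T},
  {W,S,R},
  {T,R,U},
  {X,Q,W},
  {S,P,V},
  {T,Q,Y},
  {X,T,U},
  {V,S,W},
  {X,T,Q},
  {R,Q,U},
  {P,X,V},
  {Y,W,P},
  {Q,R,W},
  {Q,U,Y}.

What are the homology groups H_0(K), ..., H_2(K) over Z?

H_0 ≅ Z,  H_1 ≅ Z ⊕ Z/2,  H_2 = 0.

Take the total order P < Q < R < S < T < U < V < W < X < Y on the vertex set. Then K (dimension 2) consists of the simplices:

  0-simplices (10): P, Q, R, S, T, U, V, W, X, Y
  1-simplices (30): PR, PS, PT, PV, PW, PX, PY, QR, QT, QU, QW, QX, QY, RS, RT, RU, RW, SV, SW, TU, TX, TY, UV, UX, UY, VW, VX, VY, WX, WY
  2-simplices (20): PRS, PRT, PSV, PTY, PVX, PWX, PWY, QRU, QRW, QTX, QTY, QUY, QWX, RSW, RTU, SVW, TUX, UVX, UVY, VWY

Hence C_0 ≅ Z^10, C_1 ≅ Z^30, C_2 ≅ Z^20.

Boundary ∂_1: C_1 → C_0 sends each edge [p,q] (with p < q) to q − p. For instance
  ∂QU = U − Q.
The resulting 10×30 matrix has rank 9, and its Smith normal form has invariant factors (1,1,1,1,1,1,1,1,1).

∂_2: C_2 → C_1 maps a triangle to the signed sum of its edges. For instance
  ∂SVW = VW − SW + SV,
  ∂PSV = SV − PV + PS.
This gives a 30×20 integer matrix of rank 20; reducing to Smith normal form yields diagonal entries (1,1,1,1,1,1,1,1,1,1,1,1,1,1,1,1,1,1,1,2).

Now H_k = ker ∂_k / im ∂_{k+1}, so:

  H_0: rank C_0 − rank ∂_1 = 10 − 9 = 1, and the invariant factors of ∂_1 are all 1, so H_0 = Z.
  H_1: rank ker ∂_1 − rank ∂_2 = (30 − 9) − 20 = 1, and ∂_2 has invariant factor 2 > 1, so H_1 = Z ⊕ Z/2.
  H_2: rank ker ∂_2 − rank ∂_3 = (20 − 20) − 0 = 0, and there is no ∂_3, so H_2 = 0.

(K is a triangulation of the Klein bottle.)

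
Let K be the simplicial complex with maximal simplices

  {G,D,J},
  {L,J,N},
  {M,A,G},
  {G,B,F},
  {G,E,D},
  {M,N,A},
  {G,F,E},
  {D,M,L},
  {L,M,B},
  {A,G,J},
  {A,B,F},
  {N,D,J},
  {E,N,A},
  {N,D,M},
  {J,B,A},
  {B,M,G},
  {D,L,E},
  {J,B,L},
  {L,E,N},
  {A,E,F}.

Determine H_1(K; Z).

H_1 ≅ Z ⊕ Z/2.

Take the total order A < B < D < E < F < G < J < L < M < N on the vertex set. Then K (dimension 2) consists of the simplices:

  0-simplices (10): A, B, D, E, F, G, J, L, M, N
  1-simplices (30): AB, AE, AF, AG, AJ, AM, AN, BF, BG, BJ, BL, BM, DE, DG, DJ, DL, DM, DN, EF, EG, EL, EN, FG, GJ, GM, JL, JN, LM, LN, MN
  2-simplices (20): ABF, ABJ, AEF, AEN, AGJ, AGM, AMN, BFG, BGM, BJL, BLM, DEG, DEL, DGJ, DJN, DLM, DMN, EFG, ELN, JLN

giving chain groups C_0 ≅ Z^10, C_1 ≅ Z^30, C_2 ≅ Z^20.

∂_1: C_1 → C_0 maps an edge to its endpoints' difference, ∂[p,q] = q − p.
The resulting 10×30 matrix has rank 9, and its Smith normal form has invariant factors (1,1,1,1,1,1,1,1,1).

∂_2: C_2 → C_1 acts by ∂[p,q,r] = [q,r] − [p,r] + [p,q]. For instance
  ∂ABJ = BJ − AJ + AB,
  ∂AMN = MN − AN + AM.
The 30×20 boundary matrix has rank 20 and Smith normal form diag(1,1,1,1,1,1,1,1,1,1,1,1,1,1,1,1,1,1,1,2).

Now H_k = ker ∂_k / im ∂_{k+1}, so:

  H_1: rank ker ∂_1 − rank ∂_2 = (30 − 9) − 20 = 1, and ∂_2 has invariant factor 2 > 1, so H_1 ≅ Z ⊕ Z/2.

(K is a triangulation of the Klein bottle.)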